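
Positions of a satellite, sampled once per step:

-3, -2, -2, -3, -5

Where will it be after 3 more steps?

-17

Successive displacements: +1, +0, -1, -2 — each changes by -1.
step 5: -5 − 3 → -8
step 6: -8 − 4 → -12
step 7: -12 − 5 → -17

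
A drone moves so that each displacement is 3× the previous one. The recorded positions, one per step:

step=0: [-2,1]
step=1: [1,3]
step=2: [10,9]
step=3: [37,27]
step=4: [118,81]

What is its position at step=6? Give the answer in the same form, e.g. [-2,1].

[1090,729]

The jumps are [+3,+2], [+9,+6], [+27,+18], [+81,+54] — a geometric progression with ratio 3.
step 5: [118,81] + [+243,+162] → [361,243]
step 6: [361,243] + [+729,+486] → [1090,729]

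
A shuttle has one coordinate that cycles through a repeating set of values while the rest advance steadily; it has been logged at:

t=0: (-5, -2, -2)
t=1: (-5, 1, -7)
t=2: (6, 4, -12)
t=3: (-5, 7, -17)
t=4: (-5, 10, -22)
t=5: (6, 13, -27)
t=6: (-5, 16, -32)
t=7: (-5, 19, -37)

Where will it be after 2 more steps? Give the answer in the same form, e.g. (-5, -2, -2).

The first coordinate repeats the cycle [-5, -5, 6] with period 3; step 9 mod 3 = 0, giving -5.
The second coordinate changes by +3 each step, so at step 9 it is -2 + 9·(3) = 25.
The third coordinate changes by -5 each step, so at step 9 it is -2 + 9·(-5) = -47.

(-5, 25, -47)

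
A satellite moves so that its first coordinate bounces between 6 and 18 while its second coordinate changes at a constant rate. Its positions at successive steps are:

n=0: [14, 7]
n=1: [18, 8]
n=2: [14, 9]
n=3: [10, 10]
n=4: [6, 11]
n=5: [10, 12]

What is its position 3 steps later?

The first coordinate travels 4 per step and bounces off the walls at 6 and 18.
  step 6: 10 → 14
  step 7: 14 → 18
  step 8: 18 → 14
The second coordinate changes by +1 each step: at step 8 it is 15.

[14, 15]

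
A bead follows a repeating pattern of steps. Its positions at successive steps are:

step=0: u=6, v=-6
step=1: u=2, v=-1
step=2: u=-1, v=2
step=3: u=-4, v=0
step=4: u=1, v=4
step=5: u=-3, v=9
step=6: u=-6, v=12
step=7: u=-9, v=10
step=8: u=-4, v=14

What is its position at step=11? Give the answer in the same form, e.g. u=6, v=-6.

u=-14, v=20

The moves between consecutive positions are (-4, +5), (-3, +3), (-3, -2), (+5, +4), (-4, +5), (-3, +3), (-3, -2), (+5, +4); they repeat the 4-cycle [(-4, +5), (-3, +3), (-3, -2), (+5, +4)].
step 9: apply (-4, +5) → u=-8, v=19
step 10: apply (-3, +3) → u=-11, v=22
step 11: apply (-3, -2) → u=-14, v=20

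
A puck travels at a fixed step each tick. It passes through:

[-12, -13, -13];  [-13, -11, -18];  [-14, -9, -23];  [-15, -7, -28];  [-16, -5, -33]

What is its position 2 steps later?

The position changes by [-1, +2, -5] every step.
step 5: [-16, -5, -33] + [-1, +2, -5] → [-17, -3, -38]
step 6: [-17, -3, -38] + [-1, +2, -5] → [-18, -1, -43]

[-18, -1, -43]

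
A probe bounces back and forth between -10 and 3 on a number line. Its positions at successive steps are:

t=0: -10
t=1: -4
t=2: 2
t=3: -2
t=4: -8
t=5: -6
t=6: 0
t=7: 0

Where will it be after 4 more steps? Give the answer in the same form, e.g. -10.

The value reflects between -10 and 3, moving 6 per step.
  step 8: 0 → -6
  step 9: -6 → -8
  step 10: -8 → -2
  step 11: -2 → 2

2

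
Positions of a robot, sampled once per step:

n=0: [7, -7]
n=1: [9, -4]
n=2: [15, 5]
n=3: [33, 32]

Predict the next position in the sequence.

Step-to-step displacements: [+2, +3], [+6, +9], [+18, +27]; each is 3× the previous.
step 4: [33, 32] + [+54, +81] → [87, 113]

[87, 113]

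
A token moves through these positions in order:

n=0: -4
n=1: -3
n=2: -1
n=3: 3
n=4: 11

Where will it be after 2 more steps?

The jumps are +1, +2, +4, +8 — a geometric progression with ratio 2.
step 5: 11 + 16 → 27
step 6: 27 + 32 → 59

59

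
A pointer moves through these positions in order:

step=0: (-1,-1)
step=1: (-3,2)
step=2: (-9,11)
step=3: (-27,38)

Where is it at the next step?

Consecutive displacements (-2,+3), (-6,+9), (-18,+27) scale by a factor of 3 each step.
step 4: (-27,38) + (-54,+81) → (-81,119)

(-81,119)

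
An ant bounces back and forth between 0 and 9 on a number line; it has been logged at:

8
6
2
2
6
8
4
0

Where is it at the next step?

4

The value travels 4 per step and bounces off the walls at 0 and 9.
  step 8: 0 → 4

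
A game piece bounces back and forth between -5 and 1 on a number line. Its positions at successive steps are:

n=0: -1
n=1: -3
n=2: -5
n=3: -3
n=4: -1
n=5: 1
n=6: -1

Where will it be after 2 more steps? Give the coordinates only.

The value reflects between -5 and 1, moving 2 per step.
  step 7: -1 → -3
  step 8: -3 → -5

-5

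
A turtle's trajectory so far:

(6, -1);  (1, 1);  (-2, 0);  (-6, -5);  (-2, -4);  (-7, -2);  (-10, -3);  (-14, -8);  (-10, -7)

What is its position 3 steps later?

Step-to-step displacements: (-5, +2), (-3, -1), (-4, -5), (+4, +1), (-5, +2), (-3, -1), (-4, -5), (+4, +1) — a repeating cycle of length 4.
step 9: apply (-5, +2) → (-15, -5)
step 10: apply (-3, -1) → (-18, -6)
step 11: apply (-4, -5) → (-22, -11)

(-22, -11)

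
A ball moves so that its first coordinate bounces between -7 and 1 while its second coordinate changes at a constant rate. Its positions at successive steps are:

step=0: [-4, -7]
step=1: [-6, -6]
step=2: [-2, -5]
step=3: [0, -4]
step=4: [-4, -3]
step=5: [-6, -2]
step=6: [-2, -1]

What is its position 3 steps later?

The first coordinate reflects between -7 and 1, moving 4 per step.
  step 7: -2 → 0
  step 8: 0 → -4
  step 9: -4 → -6
The second coordinate changes by +1 each step: at step 9 it is 2.

[-6, 2]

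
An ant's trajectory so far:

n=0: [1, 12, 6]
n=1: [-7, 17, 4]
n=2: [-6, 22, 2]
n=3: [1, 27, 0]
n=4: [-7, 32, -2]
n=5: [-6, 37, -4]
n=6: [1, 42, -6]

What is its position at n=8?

[-6, 52, -10]

The first coordinate repeats the cycle [1, -7, -6] with period 3; step 8 mod 3 = 2, giving -6.
The second coordinate changes by +5 each step, so at step 8 it is 12 + 8·(5) = 52.
The third coordinate changes by -2 each step, so at step 8 it is 6 + 8·(-2) = -10.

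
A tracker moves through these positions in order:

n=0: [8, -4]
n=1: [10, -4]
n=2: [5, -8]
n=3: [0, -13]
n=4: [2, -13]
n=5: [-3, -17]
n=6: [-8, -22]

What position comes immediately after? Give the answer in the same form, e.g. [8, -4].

[-6, -22]

Step-to-step displacements: [+2, +0], [-5, -4], [-5, -5], [+2, +0], [-5, -4], [-5, -5] — a repeating cycle of length 3.
step 7: apply [+2, +0] → [-6, -22]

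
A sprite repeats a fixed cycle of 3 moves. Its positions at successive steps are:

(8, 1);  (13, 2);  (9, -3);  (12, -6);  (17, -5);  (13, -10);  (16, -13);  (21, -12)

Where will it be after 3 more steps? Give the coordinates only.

Differencing gives (+5, +1), (-4, -5), (+3, -3), (+5, +1), (-4, -5), (+3, -3), (+5, +1). This is the pattern (+5, +1), (-4, -5), (+3, -3) repeated.
step 8: apply (-4, -5) → (17, -17)
step 9: apply (+3, -3) → (20, -20)
step 10: apply (+5, +1) → (25, -19)

(25, -19)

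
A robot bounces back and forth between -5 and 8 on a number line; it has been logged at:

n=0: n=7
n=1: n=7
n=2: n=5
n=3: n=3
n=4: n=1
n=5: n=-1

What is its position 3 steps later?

The value reflects between -5 and 8, moving 2 per step.
  step 6: -1 → -3
  step 7: -3 → -5
  step 8: -5 → -3

n=-3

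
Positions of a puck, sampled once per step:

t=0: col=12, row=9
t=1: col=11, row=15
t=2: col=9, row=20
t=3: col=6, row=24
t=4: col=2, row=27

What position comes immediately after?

Taking differences between consecutive positions: (-1,+6), (-2,+5), (-3,+4), (-4,+3). These grow by (-1,-1) each step.
step 5: col=2, row=27 + (-5,+2) → col=-3, row=29

col=-3, row=29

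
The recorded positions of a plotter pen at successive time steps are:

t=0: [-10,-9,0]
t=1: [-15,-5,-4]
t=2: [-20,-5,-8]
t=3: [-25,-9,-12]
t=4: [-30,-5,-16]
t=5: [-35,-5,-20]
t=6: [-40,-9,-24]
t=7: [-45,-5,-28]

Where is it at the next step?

The first coordinate changes by -5 each step, so at step 8 it is -10 + 8·(-5) = -50.
The second coordinate repeats the cycle [-9, -5, -5] with period 3; step 8 mod 3 = 2, giving -5.
The third coordinate changes by -4 each step, so at step 8 it is 0 + 8·(-4) = -32.

[-50,-5,-32]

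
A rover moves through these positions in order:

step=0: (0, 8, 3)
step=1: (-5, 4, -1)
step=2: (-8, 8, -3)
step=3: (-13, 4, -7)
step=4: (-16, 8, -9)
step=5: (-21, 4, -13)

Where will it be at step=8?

(-32, 8, -21)

The moves between consecutive positions are (-5, -4, -4), (-3, +4, -2), (-5, -4, -4), (-3, +4, -2), (-5, -4, -4); they repeat the 2-cycle [(-5, -4, -4), (-3, +4, -2)].
step 6: apply (-3, +4, -2) → (-24, 8, -15)
step 7: apply (-5, -4, -4) → (-29, 4, -19)
step 8: apply (-3, +4, -2) → (-32, 8, -21)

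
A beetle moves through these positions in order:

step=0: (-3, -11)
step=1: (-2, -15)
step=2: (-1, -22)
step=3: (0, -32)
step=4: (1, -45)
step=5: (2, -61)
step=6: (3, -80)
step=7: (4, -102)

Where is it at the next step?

Successive displacements: (+1, -4), (+1, -7), (+1, -10), (+1, -13), (+1, -16), (+1, -19), (+1, -22) — each changes by (+0, -3).
step 8: (4, -102) + (+1, -25) → (5, -127)

(5, -127)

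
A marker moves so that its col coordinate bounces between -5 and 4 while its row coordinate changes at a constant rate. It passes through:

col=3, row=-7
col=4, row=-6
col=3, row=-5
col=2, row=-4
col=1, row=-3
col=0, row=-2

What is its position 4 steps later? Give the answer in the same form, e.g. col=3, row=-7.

col=-4, row=2

The col coordinate reflects between -5 and 4, moving 1 per step.
  step 6: 0 → -1
  step 7: -1 → -2
  step 8: -2 → -3
  step 9: -3 → -4
The row coordinate changes by +1 each step: at step 9 it is 2.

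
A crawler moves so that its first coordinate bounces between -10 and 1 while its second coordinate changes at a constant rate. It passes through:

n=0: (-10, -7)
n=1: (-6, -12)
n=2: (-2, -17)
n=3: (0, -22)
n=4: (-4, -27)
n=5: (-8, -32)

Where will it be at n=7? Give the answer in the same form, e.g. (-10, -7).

(-4, -42)

The first coordinate reflects between -10 and 1, moving 4 per step.
  step 6: -8 → -8
  step 7: -8 → -4
The second coordinate changes by -5 each step: at step 7 it is -42.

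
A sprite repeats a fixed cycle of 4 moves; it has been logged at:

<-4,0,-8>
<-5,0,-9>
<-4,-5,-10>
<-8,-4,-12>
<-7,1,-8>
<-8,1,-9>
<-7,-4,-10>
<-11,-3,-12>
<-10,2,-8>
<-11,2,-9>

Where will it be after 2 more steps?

<-14,-2,-12>

Step-to-step displacements: <-1,+0,-1>, <+1,-5,-1>, <-4,+1,-2>, <+1,+5,+4>, <-1,+0,-1>, <+1,-5,-1>, <-4,+1,-2>, <+1,+5,+4>, <-1,+0,-1> — a repeating cycle of length 4.
step 10: apply <+1,-5,-1> → <-10,-3,-10>
step 11: apply <-4,+1,-2> → <-14,-2,-12>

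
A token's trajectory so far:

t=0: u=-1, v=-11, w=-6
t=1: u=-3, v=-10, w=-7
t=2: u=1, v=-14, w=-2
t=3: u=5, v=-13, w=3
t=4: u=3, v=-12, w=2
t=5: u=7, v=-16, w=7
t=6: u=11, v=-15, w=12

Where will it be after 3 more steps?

The moves between consecutive positions are (-2,+1,-1), (+4,-4,+5), (+4,+1,+5), (-2,+1,-1), (+4,-4,+5), (+4,+1,+5); they repeat the 3-cycle [(-2,+1,-1), (+4,-4,+5), (+4,+1,+5)].
step 7: apply (-2,+1,-1) → u=9, v=-14, w=11
step 8: apply (+4,-4,+5) → u=13, v=-18, w=16
step 9: apply (+4,+1,+5) → u=17, v=-17, w=21

u=17, v=-17, w=21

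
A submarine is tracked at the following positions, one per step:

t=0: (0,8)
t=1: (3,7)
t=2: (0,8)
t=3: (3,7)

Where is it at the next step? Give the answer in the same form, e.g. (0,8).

The jumps are (+3,-1), (-3,+1), (+3,-1) — a geometric progression with ratio -1.
step 4: (3,7) + (-3,+1) → (0,8)

(0,8)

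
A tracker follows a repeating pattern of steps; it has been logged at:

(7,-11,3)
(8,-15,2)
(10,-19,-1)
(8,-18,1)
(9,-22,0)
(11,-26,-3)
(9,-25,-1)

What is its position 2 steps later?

The moves between consecutive positions are (+1,-4,-1), (+2,-4,-3), (-2,+1,+2), (+1,-4,-1), (+2,-4,-3), (-2,+1,+2); they repeat the 3-cycle [(+1,-4,-1), (+2,-4,-3), (-2,+1,+2)].
step 7: apply (+1,-4,-1) → (10,-29,-2)
step 8: apply (+2,-4,-3) → (12,-33,-5)

(12,-33,-5)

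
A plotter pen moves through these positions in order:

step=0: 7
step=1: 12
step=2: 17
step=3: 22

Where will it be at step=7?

Each step adds +5 to the position.
step 4: 22 + 5 → 27
step 5: 27 + 5 → 32
step 6: 32 + 5 → 37
step 7: 37 + 5 → 42

42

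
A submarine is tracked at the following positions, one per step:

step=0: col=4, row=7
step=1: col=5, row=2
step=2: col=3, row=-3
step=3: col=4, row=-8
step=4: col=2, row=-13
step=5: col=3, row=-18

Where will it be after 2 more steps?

col=2, row=-28

Step-to-step displacements: (+1, -5), (-2, -5), (+1, -5), (-2, -5), (+1, -5) — a repeating cycle of length 2.
step 6: apply (-2, -5) → col=1, row=-23
step 7: apply (+1, -5) → col=2, row=-28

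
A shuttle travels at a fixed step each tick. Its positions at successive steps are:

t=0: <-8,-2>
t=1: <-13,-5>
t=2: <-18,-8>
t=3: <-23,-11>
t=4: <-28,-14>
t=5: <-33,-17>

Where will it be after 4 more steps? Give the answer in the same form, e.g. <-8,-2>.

Each step adds <-5,-3> to the position.
step 6: <-33,-17> + <-5,-3> → <-38,-20>
step 7: <-38,-20> + <-5,-3> → <-43,-23>
step 8: <-43,-23> + <-5,-3> → <-48,-26>
step 9: <-48,-26> + <-5,-3> → <-53,-29>

<-53,-29>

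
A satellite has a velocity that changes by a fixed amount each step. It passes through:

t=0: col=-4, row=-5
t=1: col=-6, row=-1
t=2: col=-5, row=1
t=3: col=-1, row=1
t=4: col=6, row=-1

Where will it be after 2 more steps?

Successive displacements: (-2, +4), (+1, +2), (+4, +0), (+7, -2) — each changes by (+3, -2).
step 5: col=6, row=-1 + (+10, -4) → col=16, row=-5
step 6: col=16, row=-5 + (+13, -6) → col=29, row=-11

col=29, row=-11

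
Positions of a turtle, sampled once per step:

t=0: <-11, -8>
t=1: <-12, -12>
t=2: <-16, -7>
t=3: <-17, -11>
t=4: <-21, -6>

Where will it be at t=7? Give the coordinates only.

Differencing gives <-1, -4>, <-4, +5>, <-1, -4>, <-4, +5>. This is the pattern <-1, -4>, <-4, +5> repeated.
step 5: apply <-1, -4> → <-22, -10>
step 6: apply <-4, +5> → <-26, -5>
step 7: apply <-1, -4> → <-27, -9>

<-27, -9>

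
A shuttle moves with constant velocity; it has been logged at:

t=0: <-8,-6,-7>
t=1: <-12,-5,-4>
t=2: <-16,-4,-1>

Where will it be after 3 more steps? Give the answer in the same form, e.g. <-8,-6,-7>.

The position changes by <-4,+1,+3> every step.
step 3: <-16,-4,-1> + <-4,+1,+3> → <-20,-3,2>
step 4: <-20,-3,2> + <-4,+1,+3> → <-24,-2,5>
step 5: <-24,-2,5> + <-4,+1,+3> → <-28,-1,8>

<-28,-1,8>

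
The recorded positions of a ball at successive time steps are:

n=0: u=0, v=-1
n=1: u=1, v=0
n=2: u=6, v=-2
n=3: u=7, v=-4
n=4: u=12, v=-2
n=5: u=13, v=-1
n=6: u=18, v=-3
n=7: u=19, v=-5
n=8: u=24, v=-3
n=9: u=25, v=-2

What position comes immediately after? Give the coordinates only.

u=30, v=-4

The moves between consecutive positions are (+1,+1), (+5,-2), (+1,-2), (+5,+2), (+1,+1), (+5,-2), (+1,-2), (+5,+2), (+1,+1); they repeat the 4-cycle [(+1,+1), (+5,-2), (+1,-2), (+5,+2)].
step 10: apply (+5,-2) → u=30, v=-4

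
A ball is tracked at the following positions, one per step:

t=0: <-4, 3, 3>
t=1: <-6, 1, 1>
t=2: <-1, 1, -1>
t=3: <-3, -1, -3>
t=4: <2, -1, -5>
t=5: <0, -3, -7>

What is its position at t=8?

<8, -5, -13>

The moves between consecutive positions are <-2, -2, -2>, <+5, +0, -2>, <-2, -2, -2>, <+5, +0, -2>, <-2, -2, -2>; they repeat the 2-cycle [<-2, -2, -2>, <+5, +0, -2>].
step 6: apply <+5, +0, -2> → <5, -3, -9>
step 7: apply <-2, -2, -2> → <3, -5, -11>
step 8: apply <+5, +0, -2> → <8, -5, -13>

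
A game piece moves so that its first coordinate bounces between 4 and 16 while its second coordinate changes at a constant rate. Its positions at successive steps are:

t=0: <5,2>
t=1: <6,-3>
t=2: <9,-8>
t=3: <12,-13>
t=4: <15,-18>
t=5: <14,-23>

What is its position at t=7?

<8,-33>

The first coordinate travels 3 per step and bounces off the walls at 4 and 16.
  step 6: 14 → 11
  step 7: 11 → 8
The second coordinate changes by -5 each step: at step 7 it is -33.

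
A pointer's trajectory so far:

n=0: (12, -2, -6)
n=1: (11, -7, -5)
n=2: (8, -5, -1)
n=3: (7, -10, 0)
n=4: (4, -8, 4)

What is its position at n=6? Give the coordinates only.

(0, -11, 9)

Differencing gives (-1, -5, +1), (-3, +2, +4), (-1, -5, +1), (-3, +2, +4). This is the pattern (-1, -5, +1), (-3, +2, +4) repeated.
step 5: apply (-1, -5, +1) → (3, -13, 5)
step 6: apply (-3, +2, +4) → (0, -11, 9)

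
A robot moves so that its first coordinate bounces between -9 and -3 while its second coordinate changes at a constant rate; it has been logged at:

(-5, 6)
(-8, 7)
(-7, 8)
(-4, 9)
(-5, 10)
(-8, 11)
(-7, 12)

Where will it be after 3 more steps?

(-8, 15)

The first coordinate travels 3 per step and bounces off the walls at -9 and -3.
  step 7: -7 → -4
  step 8: -4 → -5
  step 9: -5 → -8
The second coordinate changes by +1 each step: at step 9 it is 15.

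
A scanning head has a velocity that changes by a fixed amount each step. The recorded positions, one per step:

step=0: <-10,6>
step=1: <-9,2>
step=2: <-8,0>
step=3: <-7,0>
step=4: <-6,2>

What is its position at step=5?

Taking differences between consecutive positions: <+1,-4>, <+1,-2>, <+1,+0>, <+1,+2>. These grow by <+0,+2> each step.
step 5: <-6,2> + <+1,+4> → <-5,6>

<-5,6>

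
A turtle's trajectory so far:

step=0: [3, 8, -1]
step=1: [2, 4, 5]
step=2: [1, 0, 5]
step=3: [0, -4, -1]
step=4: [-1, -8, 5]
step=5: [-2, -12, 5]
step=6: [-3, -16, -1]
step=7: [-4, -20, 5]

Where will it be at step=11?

The first coordinate changes by -1 each step, so at step 11 it is 3 + 11·(-1) = -8.
The second coordinate changes by -4 each step, so at step 11 it is 8 + 11·(-4) = -36.
The third coordinate repeats the cycle [-1, 5, 5] with period 3; step 11 mod 3 = 2, giving 5.

[-8, -36, 5]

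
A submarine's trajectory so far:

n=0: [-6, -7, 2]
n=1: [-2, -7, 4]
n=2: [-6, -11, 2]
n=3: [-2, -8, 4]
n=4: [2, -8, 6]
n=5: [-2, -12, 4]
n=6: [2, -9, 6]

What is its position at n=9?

The moves between consecutive positions are [+4, +0, +2], [-4, -4, -2], [+4, +3, +2], [+4, +0, +2], [-4, -4, -2], [+4, +3, +2]; they repeat the 3-cycle [[+4, +0, +2], [-4, -4, -2], [+4, +3, +2]].
step 7: apply [+4, +0, +2] → [6, -9, 8]
step 8: apply [-4, -4, -2] → [2, -13, 6]
step 9: apply [+4, +3, +2] → [6, -10, 8]

[6, -10, 8]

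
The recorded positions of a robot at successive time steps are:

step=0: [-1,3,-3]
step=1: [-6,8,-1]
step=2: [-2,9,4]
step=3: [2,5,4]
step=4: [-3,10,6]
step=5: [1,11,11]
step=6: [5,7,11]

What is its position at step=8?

[4,13,18]

Step-to-step displacements: [-5,+5,+2], [+4,+1,+5], [+4,-4,+0], [-5,+5,+2], [+4,+1,+5], [+4,-4,+0] — a repeating cycle of length 3.
step 7: apply [-5,+5,+2] → [0,12,13]
step 8: apply [+4,+1,+5] → [4,13,18]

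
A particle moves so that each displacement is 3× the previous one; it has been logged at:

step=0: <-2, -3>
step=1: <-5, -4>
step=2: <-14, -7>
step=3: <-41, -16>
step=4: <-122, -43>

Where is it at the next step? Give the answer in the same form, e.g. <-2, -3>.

The jumps are <-3, -1>, <-9, -3>, <-27, -9>, <-81, -27> — a geometric progression with ratio 3.
step 5: <-122, -43> + <-243, -81> → <-365, -124>

<-365, -124>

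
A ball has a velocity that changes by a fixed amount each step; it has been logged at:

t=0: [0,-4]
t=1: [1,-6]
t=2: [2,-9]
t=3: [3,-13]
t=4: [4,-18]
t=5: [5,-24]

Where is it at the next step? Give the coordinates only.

Successive displacements: [+1,-2], [+1,-3], [+1,-4], [+1,-5], [+1,-6] — each changes by [+0,-1].
step 6: [5,-24] + [+1,-7] → [6,-31]

[6,-31]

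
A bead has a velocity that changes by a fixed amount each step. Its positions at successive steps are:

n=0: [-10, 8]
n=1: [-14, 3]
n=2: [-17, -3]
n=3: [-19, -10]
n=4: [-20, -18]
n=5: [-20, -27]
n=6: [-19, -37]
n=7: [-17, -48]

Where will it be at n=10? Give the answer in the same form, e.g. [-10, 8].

Successive displacements: [-4, -5], [-3, -6], [-2, -7], [-1, -8], [+0, -9], [+1, -10], [+2, -11] — each changes by [+1, -1].
step 8: [-17, -48] + [+3, -12] → [-14, -60]
step 9: [-14, -60] + [+4, -13] → [-10, -73]
step 10: [-10, -73] + [+5, -14] → [-5, -87]

[-5, -87]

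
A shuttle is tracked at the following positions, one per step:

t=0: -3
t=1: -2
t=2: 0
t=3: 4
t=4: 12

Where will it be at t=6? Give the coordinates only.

60

Step-to-step displacements: +1, +2, +4, +8; each is 2× the previous.
step 5: 12 + 16 → 28
step 6: 28 + 32 → 60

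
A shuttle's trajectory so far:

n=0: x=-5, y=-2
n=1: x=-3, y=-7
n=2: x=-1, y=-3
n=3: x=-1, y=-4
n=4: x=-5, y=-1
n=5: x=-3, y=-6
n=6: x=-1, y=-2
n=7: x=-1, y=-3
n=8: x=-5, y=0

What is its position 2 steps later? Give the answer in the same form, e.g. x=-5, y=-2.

x=-1, y=-1

The moves between consecutive positions are (+2,-5), (+2,+4), (+0,-1), (-4,+3), (+2,-5), (+2,+4), (+0,-1), (-4,+3); they repeat the 4-cycle [(+2,-5), (+2,+4), (+0,-1), (-4,+3)].
step 9: apply (+2,-5) → x=-3, y=-5
step 10: apply (+2,+4) → x=-1, y=-1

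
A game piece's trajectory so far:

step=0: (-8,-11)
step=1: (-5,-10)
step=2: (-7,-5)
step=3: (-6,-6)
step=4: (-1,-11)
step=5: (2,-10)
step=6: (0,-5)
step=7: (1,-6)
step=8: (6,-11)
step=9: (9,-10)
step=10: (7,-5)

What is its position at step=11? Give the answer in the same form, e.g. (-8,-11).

Step-to-step displacements: (+3,+1), (-2,+5), (+1,-1), (+5,-5), (+3,+1), (-2,+5), (+1,-1), (+5,-5), (+3,+1), (-2,+5) — a repeating cycle of length 4.
step 11: apply (+1,-1) → (8,-6)

(8,-6)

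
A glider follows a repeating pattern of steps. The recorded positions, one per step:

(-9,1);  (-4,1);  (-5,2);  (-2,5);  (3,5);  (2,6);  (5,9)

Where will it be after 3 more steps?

(12,13)

Differencing gives (+5,+0), (-1,+1), (+3,+3), (+5,+0), (-1,+1), (+3,+3). This is the pattern (+5,+0), (-1,+1), (+3,+3) repeated.
step 7: apply (+5,+0) → (10,9)
step 8: apply (-1,+1) → (9,10)
step 9: apply (+3,+3) → (12,13)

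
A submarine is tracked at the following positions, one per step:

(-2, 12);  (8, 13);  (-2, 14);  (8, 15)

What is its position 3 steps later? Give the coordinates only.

(-2, 18)

First: cycles through -2, 8 every 2 steps. Step 6 lands at position 0 of the cycle → -2.
Second: linear, +1 per step → 18 at step 6.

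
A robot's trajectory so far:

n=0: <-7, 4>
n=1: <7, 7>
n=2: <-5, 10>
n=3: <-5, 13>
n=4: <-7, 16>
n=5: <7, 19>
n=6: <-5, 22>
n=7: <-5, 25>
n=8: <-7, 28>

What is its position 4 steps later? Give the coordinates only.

<-7, 40>

First: cycles through -7, 7, -5, -5 every 4 steps. Step 12 lands at position 0 of the cycle → -7.
Second: linear, +3 per step → 40 at step 12.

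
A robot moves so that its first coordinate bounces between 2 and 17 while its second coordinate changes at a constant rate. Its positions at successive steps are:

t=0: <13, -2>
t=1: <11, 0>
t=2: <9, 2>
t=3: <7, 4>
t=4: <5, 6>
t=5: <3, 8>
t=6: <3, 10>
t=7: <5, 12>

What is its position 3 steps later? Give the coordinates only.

The first coordinate reflects between 2 and 17, moving 2 per step.
  step 8: 5 → 7
  step 9: 7 → 9
  step 10: 9 → 11
The second coordinate changes by +2 each step: at step 10 it is 18.

<11, 18>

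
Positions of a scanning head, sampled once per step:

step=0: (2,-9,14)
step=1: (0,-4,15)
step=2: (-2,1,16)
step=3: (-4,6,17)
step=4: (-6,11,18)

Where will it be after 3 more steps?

Each step adds (-2,+5,+1) to the position.
step 5: (-6,11,18) + (-2,+5,+1) → (-8,16,19)
step 6: (-8,16,19) + (-2,+5,+1) → (-10,21,20)
step 7: (-10,21,20) + (-2,+5,+1) → (-12,26,21)

(-12,26,21)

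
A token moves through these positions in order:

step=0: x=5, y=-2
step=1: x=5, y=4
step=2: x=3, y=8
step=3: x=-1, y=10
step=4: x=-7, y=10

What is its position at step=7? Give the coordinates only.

Successive displacements: (+0,+6), (-2,+4), (-4,+2), (-6,+0) — each changes by (-2,-2).
step 5: x=-7, y=10 + (-8,-2) → x=-15, y=8
step 6: x=-15, y=8 + (-10,-4) → x=-25, y=4
step 7: x=-25, y=4 + (-12,-6) → x=-37, y=-2

x=-37, y=-2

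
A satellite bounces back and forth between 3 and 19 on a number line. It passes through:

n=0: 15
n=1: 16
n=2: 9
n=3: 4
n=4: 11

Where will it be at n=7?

6

The value reflects between 3 and 19, moving 7 per step.
  step 5: 11 → 18
  step 6: 18 → 13
  step 7: 13 → 6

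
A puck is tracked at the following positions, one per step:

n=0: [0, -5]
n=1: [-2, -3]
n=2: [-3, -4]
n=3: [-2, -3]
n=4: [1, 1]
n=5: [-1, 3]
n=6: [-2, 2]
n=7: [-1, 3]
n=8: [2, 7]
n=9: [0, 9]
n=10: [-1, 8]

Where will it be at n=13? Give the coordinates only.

Step-to-step displacements: [-2, +2], [-1, -1], [+1, +1], [+3, +4], [-2, +2], [-1, -1], [+1, +1], [+3, +4], [-2, +2], [-1, -1] — a repeating cycle of length 4.
step 11: apply [+1, +1] → [0, 9]
step 12: apply [+3, +4] → [3, 13]
step 13: apply [-2, +2] → [1, 15]

[1, 15]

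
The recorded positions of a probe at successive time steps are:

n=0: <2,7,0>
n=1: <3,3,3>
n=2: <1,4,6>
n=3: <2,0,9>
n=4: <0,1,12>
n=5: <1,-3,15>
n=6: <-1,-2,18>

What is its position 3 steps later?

<-1,-9,27>

The moves between consecutive positions are <+1,-4,+3>, <-2,+1,+3>, <+1,-4,+3>, <-2,+1,+3>, <+1,-4,+3>, <-2,+1,+3>; they repeat the 2-cycle [<+1,-4,+3>, <-2,+1,+3>].
step 7: apply <+1,-4,+3> → <0,-6,21>
step 8: apply <-2,+1,+3> → <-2,-5,24>
step 9: apply <+1,-4,+3> → <-1,-9,27>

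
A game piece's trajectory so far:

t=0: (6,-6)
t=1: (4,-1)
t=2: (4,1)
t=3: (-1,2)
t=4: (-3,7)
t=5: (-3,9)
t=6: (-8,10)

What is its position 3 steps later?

Differencing gives (-2,+5), (+0,+2), (-5,+1), (-2,+5), (+0,+2), (-5,+1). This is the pattern (-2,+5), (+0,+2), (-5,+1) repeated.
step 7: apply (-2,+5) → (-10,15)
step 8: apply (+0,+2) → (-10,17)
step 9: apply (-5,+1) → (-15,18)

(-15,18)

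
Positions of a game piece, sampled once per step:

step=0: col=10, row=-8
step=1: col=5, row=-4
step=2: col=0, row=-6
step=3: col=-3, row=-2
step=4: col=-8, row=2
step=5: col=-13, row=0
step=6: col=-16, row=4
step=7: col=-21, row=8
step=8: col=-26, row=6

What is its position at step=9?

Differencing gives (-5,+4), (-5,-2), (-3,+4), (-5,+4), (-5,-2), (-3,+4), (-5,+4), (-5,-2). This is the pattern (-5,+4), (-5,-2), (-3,+4) repeated.
step 9: apply (-3,+4) → col=-29, row=10

col=-29, row=10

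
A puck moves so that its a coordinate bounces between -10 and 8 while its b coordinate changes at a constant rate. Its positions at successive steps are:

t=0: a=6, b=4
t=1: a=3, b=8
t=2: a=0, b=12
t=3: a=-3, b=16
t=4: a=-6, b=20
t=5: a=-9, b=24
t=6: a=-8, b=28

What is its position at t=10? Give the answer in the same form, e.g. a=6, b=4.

The a coordinate travels 3 per step and bounces off the walls at -10 and 8.
  step 7: -8 → -5
  step 8: -5 → -2
  step 9: -2 → 1
  step 10: 1 → 4
The b coordinate changes by +4 each step: at step 10 it is 44.

a=4, b=44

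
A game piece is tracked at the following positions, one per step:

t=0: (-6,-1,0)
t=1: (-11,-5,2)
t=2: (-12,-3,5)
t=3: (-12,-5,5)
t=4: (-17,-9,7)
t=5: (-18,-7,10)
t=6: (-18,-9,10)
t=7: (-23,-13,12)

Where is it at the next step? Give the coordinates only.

(-24,-11,15)

Step-to-step displacements: (-5,-4,+2), (-1,+2,+3), (+0,-2,+0), (-5,-4,+2), (-1,+2,+3), (+0,-2,+0), (-5,-4,+2) — a repeating cycle of length 3.
step 8: apply (-1,+2,+3) → (-24,-11,15)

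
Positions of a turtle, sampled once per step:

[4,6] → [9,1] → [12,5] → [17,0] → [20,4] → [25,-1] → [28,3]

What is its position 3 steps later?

The moves between consecutive positions are [+5,-5], [+3,+4], [+5,-5], [+3,+4], [+5,-5], [+3,+4]; they repeat the 2-cycle [[+5,-5], [+3,+4]].
step 7: apply [+5,-5] → [33,-2]
step 8: apply [+3,+4] → [36,2]
step 9: apply [+5,-5] → [41,-3]

[41,-3]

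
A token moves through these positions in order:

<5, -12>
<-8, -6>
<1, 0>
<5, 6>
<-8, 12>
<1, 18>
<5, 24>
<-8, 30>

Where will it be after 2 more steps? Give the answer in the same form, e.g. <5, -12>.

First: cycles through 5, -8, 1 every 3 steps. Step 9 lands at position 0 of the cycle → 5.
Second: linear, +6 per step → 42 at step 9.

<5, 42>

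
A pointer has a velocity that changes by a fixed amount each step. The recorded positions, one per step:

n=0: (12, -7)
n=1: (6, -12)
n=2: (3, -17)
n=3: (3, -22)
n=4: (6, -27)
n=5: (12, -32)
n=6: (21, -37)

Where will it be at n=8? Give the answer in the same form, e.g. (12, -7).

(48, -47)

Successive displacements: (-6, -5), (-3, -5), (+0, -5), (+3, -5), (+6, -5), (+9, -5) — each changes by (+3, +0).
step 7: (21, -37) + (+12, -5) → (33, -42)
step 8: (33, -42) + (+15, -5) → (48, -47)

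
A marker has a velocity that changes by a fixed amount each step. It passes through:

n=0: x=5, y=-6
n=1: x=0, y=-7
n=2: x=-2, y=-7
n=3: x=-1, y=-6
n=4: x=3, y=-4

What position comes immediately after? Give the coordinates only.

x=10, y=-1

First differences are (-5,-1), (-2,+0), (+1,+1), (+4,+2); their common second difference is (+3,+1) (constant acceleration).
step 5: x=3, y=-4 + (+7,+3) → x=10, y=-1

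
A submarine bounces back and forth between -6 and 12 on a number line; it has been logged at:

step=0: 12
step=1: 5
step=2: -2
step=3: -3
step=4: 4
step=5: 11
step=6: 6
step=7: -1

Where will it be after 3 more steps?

10

The value travels 7 per step and bounces off the walls at -6 and 12.
  step 8: -1 → -4
  step 9: -4 → 3
  step 10: 3 → 10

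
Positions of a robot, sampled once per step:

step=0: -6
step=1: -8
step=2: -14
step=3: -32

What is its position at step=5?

Consecutive displacements -2, -6, -18 scale by a factor of 3 each step.
step 4: -32 − 54 → -86
step 5: -86 − 162 → -248

-248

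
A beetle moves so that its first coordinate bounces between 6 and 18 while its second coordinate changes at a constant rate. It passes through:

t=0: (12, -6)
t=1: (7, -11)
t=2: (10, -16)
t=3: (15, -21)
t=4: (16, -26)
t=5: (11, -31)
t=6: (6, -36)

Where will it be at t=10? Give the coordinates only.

The first coordinate reflects between 6 and 18, moving 5 per step.
  step 7: 6 → 11
  step 8: 11 → 16
  step 9: 16 → 15
  step 10: 15 → 10
The second coordinate changes by -5 each step: at step 10 it is -56.

(10, -56)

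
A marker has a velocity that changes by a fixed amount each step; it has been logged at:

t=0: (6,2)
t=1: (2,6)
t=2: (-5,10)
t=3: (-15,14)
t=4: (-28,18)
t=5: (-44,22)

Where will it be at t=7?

(-85,30)

Taking differences between consecutive positions: (-4,+4), (-7,+4), (-10,+4), (-13,+4), (-16,+4). These grow by (-3,+0) each step.
step 6: (-44,22) + (-19,+4) → (-63,26)
step 7: (-63,26) + (-22,+4) → (-85,30)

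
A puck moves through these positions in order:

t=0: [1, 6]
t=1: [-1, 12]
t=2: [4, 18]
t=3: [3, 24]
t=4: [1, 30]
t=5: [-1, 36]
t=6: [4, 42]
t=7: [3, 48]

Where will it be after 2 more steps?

First: cycles through 1, -1, 4, 3 every 4 steps. Step 9 lands at position 1 of the cycle → -1.
Second: linear, +6 per step → 60 at step 9.

[-1, 60]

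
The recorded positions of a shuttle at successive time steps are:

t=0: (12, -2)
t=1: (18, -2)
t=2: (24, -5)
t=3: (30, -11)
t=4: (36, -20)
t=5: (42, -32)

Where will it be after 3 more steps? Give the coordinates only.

(60, -86)

First differences are (+6, +0), (+6, -3), (+6, -6), (+6, -9), (+6, -12); their common second difference is (+0, -3) (constant acceleration).
step 6: (42, -32) + (+6, -15) → (48, -47)
step 7: (48, -47) + (+6, -18) → (54, -65)
step 8: (54, -65) + (+6, -21) → (60, -86)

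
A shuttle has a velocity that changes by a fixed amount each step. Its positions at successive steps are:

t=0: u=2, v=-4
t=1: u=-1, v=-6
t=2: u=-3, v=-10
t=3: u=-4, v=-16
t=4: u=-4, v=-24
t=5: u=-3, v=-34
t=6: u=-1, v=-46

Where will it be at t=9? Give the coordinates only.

u=11, v=-94

First differences are (-3, -2), (-2, -4), (-1, -6), (+0, -8), (+1, -10), (+2, -12); their common second difference is (+1, -2) (constant acceleration).
step 7: u=-1, v=-46 + (+3, -14) → u=2, v=-60
step 8: u=2, v=-60 + (+4, -16) → u=6, v=-76
step 9: u=6, v=-76 + (+5, -18) → u=11, v=-94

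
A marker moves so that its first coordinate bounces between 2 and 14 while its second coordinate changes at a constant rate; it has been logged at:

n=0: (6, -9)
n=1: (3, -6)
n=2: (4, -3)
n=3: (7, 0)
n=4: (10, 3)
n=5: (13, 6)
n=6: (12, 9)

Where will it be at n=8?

The first coordinate travels 3 per step and bounces off the walls at 2 and 14.
  step 7: 12 → 9
  step 8: 9 → 6
The second coordinate changes by +3 each step: at step 8 it is 15.

(6, 15)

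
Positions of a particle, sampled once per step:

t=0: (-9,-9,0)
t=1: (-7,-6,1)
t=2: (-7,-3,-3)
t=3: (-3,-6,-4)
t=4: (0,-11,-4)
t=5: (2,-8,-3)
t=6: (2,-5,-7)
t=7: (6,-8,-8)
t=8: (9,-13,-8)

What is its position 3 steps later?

Differencing gives (+2,+3,+1), (+0,+3,-4), (+4,-3,-1), (+3,-5,+0), (+2,+3,+1), (+0,+3,-4), (+4,-3,-1), (+3,-5,+0). This is the pattern (+2,+3,+1), (+0,+3,-4), (+4,-3,-1), (+3,-5,+0) repeated.
step 9: apply (+2,+3,+1) → (11,-10,-7)
step 10: apply (+0,+3,-4) → (11,-7,-11)
step 11: apply (+4,-3,-1) → (15,-10,-12)

(15,-10,-12)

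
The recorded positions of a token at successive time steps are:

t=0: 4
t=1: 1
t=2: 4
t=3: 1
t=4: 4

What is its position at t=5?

1

The jumps are -3, +3, -3, +3 — a geometric progression with ratio -1.
step 5: 4 − 3 → 1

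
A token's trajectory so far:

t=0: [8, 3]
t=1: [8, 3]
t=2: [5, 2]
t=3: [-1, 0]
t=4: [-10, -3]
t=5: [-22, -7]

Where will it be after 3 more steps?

Taking differences between consecutive positions: [+0, +0], [-3, -1], [-6, -2], [-9, -3], [-12, -4]. These grow by [-3, -1] each step.
step 6: [-22, -7] + [-15, -5] → [-37, -12]
step 7: [-37, -12] + [-18, -6] → [-55, -18]
step 8: [-55, -18] + [-21, -7] → [-76, -25]

[-76, -25]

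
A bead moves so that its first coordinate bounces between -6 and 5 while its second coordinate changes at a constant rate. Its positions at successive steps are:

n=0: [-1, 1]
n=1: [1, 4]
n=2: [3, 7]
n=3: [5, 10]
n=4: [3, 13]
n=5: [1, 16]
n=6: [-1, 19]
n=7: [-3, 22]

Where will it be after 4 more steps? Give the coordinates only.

The first coordinate travels 2 per step and bounces off the walls at -6 and 5.
  step 8: -3 → -5
  step 9: -5 → -5
  step 10: -5 → -3
  step 11: -3 → -1
The second coordinate changes by +3 each step: at step 11 it is 34.

[-1, 34]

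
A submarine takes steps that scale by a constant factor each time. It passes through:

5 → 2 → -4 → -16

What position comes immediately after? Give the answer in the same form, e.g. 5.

-40

The jumps are -3, -6, -12 — a geometric progression with ratio 2.
step 4: -16 − 24 → -40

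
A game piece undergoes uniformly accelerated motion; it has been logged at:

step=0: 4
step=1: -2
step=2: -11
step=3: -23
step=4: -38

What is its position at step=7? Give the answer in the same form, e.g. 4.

-101

Taking differences between consecutive positions: -6, -9, -12, -15. These grow by -3 each step.
step 5: -38 − 18 → -56
step 6: -56 − 21 → -77
step 7: -77 − 24 → -101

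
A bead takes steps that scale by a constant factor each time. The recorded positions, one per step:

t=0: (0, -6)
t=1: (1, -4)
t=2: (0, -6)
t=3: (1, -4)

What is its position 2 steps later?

(1, -4)

Step-to-step displacements: (+1, +2), (-1, -2), (+1, +2); each is -1× the previous.
step 4: (1, -4) + (-1, -2) → (0, -6)
step 5: (0, -6) + (+1, +2) → (1, -4)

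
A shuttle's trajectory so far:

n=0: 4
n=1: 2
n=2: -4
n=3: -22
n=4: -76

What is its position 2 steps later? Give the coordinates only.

The jumps are -2, -6, -18, -54 — a geometric progression with ratio 3.
step 5: -76 − 162 → -238
step 6: -238 − 486 → -724

-724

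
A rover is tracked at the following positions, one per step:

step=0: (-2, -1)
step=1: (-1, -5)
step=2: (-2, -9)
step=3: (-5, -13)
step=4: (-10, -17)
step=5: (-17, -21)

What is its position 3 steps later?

(-50, -33)

Taking differences between consecutive positions: (+1, -4), (-1, -4), (-3, -4), (-5, -4), (-7, -4). These grow by (-2, +0) each step.
step 6: (-17, -21) + (-9, -4) → (-26, -25)
step 7: (-26, -25) + (-11, -4) → (-37, -29)
step 8: (-37, -29) + (-13, -4) → (-50, -33)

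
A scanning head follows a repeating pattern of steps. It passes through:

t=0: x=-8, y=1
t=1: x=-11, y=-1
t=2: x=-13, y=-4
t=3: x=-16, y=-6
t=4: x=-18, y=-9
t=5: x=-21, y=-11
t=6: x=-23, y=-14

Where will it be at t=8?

Differencing gives (-3, -2), (-2, -3), (-3, -2), (-2, -3), (-3, -2), (-2, -3). This is the pattern (-3, -2), (-2, -3) repeated.
step 7: apply (-3, -2) → x=-26, y=-16
step 8: apply (-2, -3) → x=-28, y=-19

x=-28, y=-19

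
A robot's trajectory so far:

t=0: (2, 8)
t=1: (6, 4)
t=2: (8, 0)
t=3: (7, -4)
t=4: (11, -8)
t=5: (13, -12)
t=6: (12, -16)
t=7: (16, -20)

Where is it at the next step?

Differencing gives (+4, -4), (+2, -4), (-1, -4), (+4, -4), (+2, -4), (-1, -4), (+4, -4). This is the pattern (+4, -4), (+2, -4), (-1, -4) repeated.
step 8: apply (+2, -4) → (18, -24)

(18, -24)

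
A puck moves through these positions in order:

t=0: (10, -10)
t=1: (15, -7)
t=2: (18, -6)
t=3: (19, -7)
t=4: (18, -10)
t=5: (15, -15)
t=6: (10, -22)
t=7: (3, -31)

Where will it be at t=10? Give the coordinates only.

Taking differences between consecutive positions: (+5, +3), (+3, +1), (+1, -1), (-1, -3), (-3, -5), (-5, -7), (-7, -9). These grow by (-2, -2) each step.
step 8: (3, -31) + (-9, -11) → (-6, -42)
step 9: (-6, -42) + (-11, -13) → (-17, -55)
step 10: (-17, -55) + (-13, -15) → (-30, -70)

(-30, -70)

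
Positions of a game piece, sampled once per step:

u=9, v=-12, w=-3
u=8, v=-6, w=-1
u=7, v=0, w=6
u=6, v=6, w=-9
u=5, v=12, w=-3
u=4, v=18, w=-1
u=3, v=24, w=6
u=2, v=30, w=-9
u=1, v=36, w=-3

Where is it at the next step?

u=0, v=42, w=-1

The u coordinate changes by -1 each step, so at step 9 it is 9 + 9·(-1) = 0.
The v coordinate changes by +6 each step, so at step 9 it is -12 + 9·(6) = 42.
The w coordinate repeats the cycle [-3, -1, 6, -9] with period 4; step 9 mod 4 = 1, giving -1.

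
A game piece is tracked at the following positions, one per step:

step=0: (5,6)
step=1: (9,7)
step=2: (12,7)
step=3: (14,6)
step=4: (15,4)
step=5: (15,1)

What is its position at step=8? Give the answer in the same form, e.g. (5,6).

Taking differences between consecutive positions: (+4,+1), (+3,+0), (+2,-1), (+1,-2), (+0,-3). These grow by (-1,-1) each step.
step 6: (15,1) + (-1,-4) → (14,-3)
step 7: (14,-3) + (-2,-5) → (12,-8)
step 8: (12,-8) + (-3,-6) → (9,-14)

(9,-14)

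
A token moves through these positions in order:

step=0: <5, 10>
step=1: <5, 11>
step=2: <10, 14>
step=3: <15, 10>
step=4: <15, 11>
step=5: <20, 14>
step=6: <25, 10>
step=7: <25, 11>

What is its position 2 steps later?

<35, 10>

The moves between consecutive positions are <+0, +1>, <+5, +3>, <+5, -4>, <+0, +1>, <+5, +3>, <+5, -4>, <+0, +1>; they repeat the 3-cycle [<+0, +1>, <+5, +3>, <+5, -4>].
step 8: apply <+5, +3> → <30, 14>
step 9: apply <+5, -4> → <35, 10>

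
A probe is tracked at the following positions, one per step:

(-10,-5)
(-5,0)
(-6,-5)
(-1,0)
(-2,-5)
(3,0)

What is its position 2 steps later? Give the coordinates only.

Differencing gives (+5,+5), (-1,-5), (+5,+5), (-1,-5), (+5,+5). This is the pattern (+5,+5), (-1,-5) repeated.
step 6: apply (-1,-5) → (2,-5)
step 7: apply (+5,+5) → (7,0)

(7,0)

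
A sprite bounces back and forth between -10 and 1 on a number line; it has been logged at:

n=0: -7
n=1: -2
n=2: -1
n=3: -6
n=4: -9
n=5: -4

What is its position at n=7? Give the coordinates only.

-4

The value reflects between -10 and 1, moving 5 per step.
  step 6: -4 → 1
  step 7: 1 → -4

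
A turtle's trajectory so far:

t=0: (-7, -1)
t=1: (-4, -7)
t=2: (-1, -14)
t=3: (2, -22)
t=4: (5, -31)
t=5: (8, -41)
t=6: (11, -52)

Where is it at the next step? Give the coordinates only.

(14, -64)

Taking differences between consecutive positions: (+3, -6), (+3, -7), (+3, -8), (+3, -9), (+3, -10), (+3, -11). These grow by (+0, -1) each step.
step 7: (11, -52) + (+3, -12) → (14, -64)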